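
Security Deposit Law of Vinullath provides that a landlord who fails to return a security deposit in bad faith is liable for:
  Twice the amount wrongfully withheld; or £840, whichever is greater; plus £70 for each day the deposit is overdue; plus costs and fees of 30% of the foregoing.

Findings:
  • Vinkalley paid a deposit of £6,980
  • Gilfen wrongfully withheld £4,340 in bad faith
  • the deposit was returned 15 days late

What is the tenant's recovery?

Doubled: 2 × £4,340 = £8,680
Minimum £840: £8,680 meets the minimum, no increase.
Late-return penalty: 15 × £70 = £1,050
Damages plus late penalty: £8,680 + £1,050 = £9,730
Costs and fees: 30% of £9,730 = £2,919
Total recovery: £9,730 + £2,919 = £12,649

£12,649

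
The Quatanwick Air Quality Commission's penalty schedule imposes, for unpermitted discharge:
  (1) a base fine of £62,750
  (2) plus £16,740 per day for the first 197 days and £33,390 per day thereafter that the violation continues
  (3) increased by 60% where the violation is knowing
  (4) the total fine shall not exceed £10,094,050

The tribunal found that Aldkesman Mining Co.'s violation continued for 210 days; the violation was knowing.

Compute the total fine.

£6,071,360

First 197 days: 197 × £16,740 = £3,297,780
Remaining days: (210 − 197) × £33,390 = £434,070
Per-day component: £3,297,780 + £434,070 = £3,731,850
Base plus per-day: £62,750 + £3,731,850 = £3,794,600
Enhancement: 60% of £3,794,600 = £2,276,760
Enhanced fine: £3,794,600 + £2,276,760 = £6,071,360
Cap at £10,094,050: £6,071,360 is within the cap, no reduction.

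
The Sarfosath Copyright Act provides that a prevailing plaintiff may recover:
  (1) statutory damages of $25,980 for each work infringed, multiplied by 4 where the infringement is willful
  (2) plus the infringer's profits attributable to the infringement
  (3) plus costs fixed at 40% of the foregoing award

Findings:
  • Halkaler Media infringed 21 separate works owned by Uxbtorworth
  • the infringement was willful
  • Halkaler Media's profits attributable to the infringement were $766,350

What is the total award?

$4,128,138

Statutory damages: 21 × $25,980 = $545,580
Multiplied by 4: 4 × $545,580 = $2,182,320
Combined award: $2,182,320 + $766,350 = $2,948,670
Costs: 40% of $2,948,670 = $1,179,468
Award plus costs: $2,948,670 + $1,179,468 = $4,128,138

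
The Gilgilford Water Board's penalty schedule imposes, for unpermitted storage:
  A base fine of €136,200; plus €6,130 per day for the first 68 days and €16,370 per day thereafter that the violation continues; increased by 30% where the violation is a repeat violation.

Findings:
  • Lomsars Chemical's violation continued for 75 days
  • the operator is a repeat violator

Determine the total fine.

First 68 days: 68 × €6,130 = €416,840
Remaining days: (75 − 68) × €16,370 = €114,590
Per-day component: €416,840 + €114,590 = €531,430
Base plus per-day: €136,200 + €531,430 = €667,630
Enhancement: 30% of €667,630 = €200,289
Enhanced fine: €667,630 + €200,289 = €867,919

€867,919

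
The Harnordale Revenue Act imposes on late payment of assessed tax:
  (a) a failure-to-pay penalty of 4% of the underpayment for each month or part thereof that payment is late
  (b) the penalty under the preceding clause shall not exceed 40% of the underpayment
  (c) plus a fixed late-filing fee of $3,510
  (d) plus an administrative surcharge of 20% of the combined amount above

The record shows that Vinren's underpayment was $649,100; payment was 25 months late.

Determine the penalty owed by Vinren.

Accrued rate: 4% × 25 = 100%, capped at 40% → 40%
Failure-to-pay penalty: 40% of $649,100 = $259,640
Penalty before surcharge: $259,640 + $3,510 = $263,150
Administrative surcharge: 20% of $263,150 = $52,630
Total penalty: $263,150 + $52,630 = $315,780

Penalty: $315,780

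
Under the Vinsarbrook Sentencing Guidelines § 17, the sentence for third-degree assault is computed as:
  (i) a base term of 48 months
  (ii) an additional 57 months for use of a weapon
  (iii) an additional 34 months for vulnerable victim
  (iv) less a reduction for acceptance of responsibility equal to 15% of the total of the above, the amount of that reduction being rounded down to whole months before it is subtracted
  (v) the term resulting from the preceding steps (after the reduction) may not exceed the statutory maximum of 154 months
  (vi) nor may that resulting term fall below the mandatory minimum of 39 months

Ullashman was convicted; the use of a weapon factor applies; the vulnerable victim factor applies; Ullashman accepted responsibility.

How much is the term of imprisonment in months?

Use of a weapon enhancement: +57 months
Vulnerable victim enhancement: +34 months
Adjusted term: 48 months + 57 months + 34 months = 139 months
Acceptance of responsibility reduction: 15% of 139 months = 20 months (rounded down)
After reduction: 139 − 20 = 119 months
Cap at 154 months: 119 months is within the cap, no reduction.
Minimum 39 months: 119 months meets the minimum, no increase.

119 months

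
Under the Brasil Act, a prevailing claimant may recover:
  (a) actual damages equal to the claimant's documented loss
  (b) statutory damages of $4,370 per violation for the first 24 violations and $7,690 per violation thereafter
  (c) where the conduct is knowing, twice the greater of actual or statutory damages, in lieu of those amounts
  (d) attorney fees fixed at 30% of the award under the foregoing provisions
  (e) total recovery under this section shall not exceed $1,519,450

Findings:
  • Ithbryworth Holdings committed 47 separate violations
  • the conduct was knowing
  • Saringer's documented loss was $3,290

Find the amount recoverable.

First 24 violations: 24 × $4,370 = $104,880
Remaining violations: (47 − 24) × $7,690 = $176,870
Statutory damages: $104,880 + $176,870 = $281,750
Greater of actual damages ($3,290) or statutory damages ($281,750): $281,750
Doubled: 2 × $281,750 = $563,500
Attorney fees: 30% of $563,500 = $169,050
Total before cap: $563,500 + $169,050 = $732,550
Cap at $1,519,450: $732,550 is within the cap, no reduction.

$732,550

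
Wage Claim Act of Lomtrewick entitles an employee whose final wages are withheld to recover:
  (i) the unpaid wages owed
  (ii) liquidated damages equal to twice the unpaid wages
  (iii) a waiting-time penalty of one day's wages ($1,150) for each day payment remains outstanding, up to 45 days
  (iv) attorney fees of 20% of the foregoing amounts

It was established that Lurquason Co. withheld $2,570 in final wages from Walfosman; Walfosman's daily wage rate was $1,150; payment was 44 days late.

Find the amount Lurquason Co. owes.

Doubled: 2 × $2,570 = $5,140
Penalty days: min(44, 45) = 44
Waiting-time penalty: 44 × $1,150 = $50,600
Subtotal: $2,570 + $5,140 + $50,600 = $58,310
Attorney fees: 20% of $58,310 = $11,662
Total award: $58,310 + $11,662 = $69,972

$69,972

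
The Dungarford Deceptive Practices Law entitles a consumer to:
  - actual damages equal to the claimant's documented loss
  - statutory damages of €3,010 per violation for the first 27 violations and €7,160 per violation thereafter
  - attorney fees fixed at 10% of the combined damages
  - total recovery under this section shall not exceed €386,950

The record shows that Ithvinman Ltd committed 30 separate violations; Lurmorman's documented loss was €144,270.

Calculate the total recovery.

€271,722

First 27 violations: 27 × €3,010 = €81,270
Remaining violations: (30 − 27) × €7,160 = €21,480
Statutory damages: €81,270 + €21,480 = €102,750
Combined damages: €144,270 + €102,750 = €247,020
Attorney fees: 10% of €247,020 = €24,702
Total before cap: €247,020 + €24,702 = €271,722
Cap at €386,950: €271,722 is within the cap, no reduction.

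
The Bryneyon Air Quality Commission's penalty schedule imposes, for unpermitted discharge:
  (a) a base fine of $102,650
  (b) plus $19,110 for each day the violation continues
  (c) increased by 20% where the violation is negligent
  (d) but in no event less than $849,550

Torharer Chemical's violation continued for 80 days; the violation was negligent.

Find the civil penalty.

Per-day component: 80 × $19,110 = $1,528,800
Base plus per-day: $102,650 + $1,528,800 = $1,631,450
Enhancement: 20% of $1,631,450 = $326,290
Enhanced fine: $1,631,450 + $326,290 = $1,957,740
Minimum $849,550: $1,957,740 meets the minimum, no increase.

$1,957,740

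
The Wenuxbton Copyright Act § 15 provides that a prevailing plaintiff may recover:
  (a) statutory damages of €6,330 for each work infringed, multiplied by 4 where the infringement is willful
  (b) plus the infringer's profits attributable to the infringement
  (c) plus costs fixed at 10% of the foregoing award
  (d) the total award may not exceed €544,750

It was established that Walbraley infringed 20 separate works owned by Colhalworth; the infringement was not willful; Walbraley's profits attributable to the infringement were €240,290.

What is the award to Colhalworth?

Statutory damages: 20 × €6,330 = €126,600
Infringement not willful: no ×4 enhancement.
Combined award: €126,600 + €240,290 = €366,890
Costs: 10% of €366,890 = €36,689
Award plus costs: €366,890 + €36,689 = €403,579
Cap at €544,750: €403,579 is within the cap, no reduction.

Award: €403,579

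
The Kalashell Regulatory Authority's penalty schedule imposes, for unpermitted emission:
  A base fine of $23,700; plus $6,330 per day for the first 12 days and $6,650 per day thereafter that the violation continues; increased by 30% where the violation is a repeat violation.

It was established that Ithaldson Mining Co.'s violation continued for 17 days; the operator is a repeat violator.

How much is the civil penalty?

First 12 days: 12 × $6,330 = $75,960
Remaining days: (17 − 12) × $6,650 = $33,250
Per-day component: $75,960 + $33,250 = $109,210
Base plus per-day: $23,700 + $109,210 = $132,910
Enhancement: 30% of $132,910 = $39,873
Enhanced fine: $132,910 + $39,873 = $172,783

$172,783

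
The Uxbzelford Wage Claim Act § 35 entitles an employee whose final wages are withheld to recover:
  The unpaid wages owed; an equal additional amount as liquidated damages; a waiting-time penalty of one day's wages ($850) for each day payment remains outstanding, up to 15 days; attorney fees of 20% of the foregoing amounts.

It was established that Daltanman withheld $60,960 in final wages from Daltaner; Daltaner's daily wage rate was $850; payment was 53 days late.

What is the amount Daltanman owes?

$161,604

Liquidated damages (equal amount): $60,960
Penalty days: min(53, 15) = 15
Waiting-time penalty: 15 × $850 = $12,750
Subtotal: $60,960 + $60,960 + $12,750 = $134,670
Attorney fees: 20% of $134,670 = $26,934
Total award: $134,670 + $26,934 = $161,604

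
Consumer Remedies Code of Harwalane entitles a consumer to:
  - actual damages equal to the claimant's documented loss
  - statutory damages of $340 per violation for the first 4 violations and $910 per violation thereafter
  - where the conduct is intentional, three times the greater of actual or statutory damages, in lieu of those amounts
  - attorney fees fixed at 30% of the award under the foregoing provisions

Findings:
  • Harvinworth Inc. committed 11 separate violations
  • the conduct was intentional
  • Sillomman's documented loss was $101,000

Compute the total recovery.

Total recovery: $393,900

First 4 violations: 4 × $340 = $1,360
Remaining violations: (11 − 4) × $910 = $6,370
Statutory damages: $1,360 + $6,370 = $7,730
Greater of actual damages ($101,000) or statutory damages ($7,730): $101,000
Trebled: 3 × $101,000 = $303,000
Attorney fees: 30% of $303,000 = $90,900
Total recovery: $303,000 + $90,900 = $393,900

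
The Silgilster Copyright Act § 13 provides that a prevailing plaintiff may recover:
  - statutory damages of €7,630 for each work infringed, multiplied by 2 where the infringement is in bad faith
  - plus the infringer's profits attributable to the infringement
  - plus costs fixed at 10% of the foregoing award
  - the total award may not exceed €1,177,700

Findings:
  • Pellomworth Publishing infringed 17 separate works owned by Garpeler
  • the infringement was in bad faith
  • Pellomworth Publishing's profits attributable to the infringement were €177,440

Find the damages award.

€480,546

Statutory damages: 17 × €7,630 = €129,710
Doubled: 2 × €129,710 = €259,420
Combined award: €259,420 + €177,440 = €436,860
Costs: 10% of €436,860 = €43,686
Award plus costs: €436,860 + €43,686 = €480,546
Cap at €1,177,700: €480,546 is within the cap, no reduction.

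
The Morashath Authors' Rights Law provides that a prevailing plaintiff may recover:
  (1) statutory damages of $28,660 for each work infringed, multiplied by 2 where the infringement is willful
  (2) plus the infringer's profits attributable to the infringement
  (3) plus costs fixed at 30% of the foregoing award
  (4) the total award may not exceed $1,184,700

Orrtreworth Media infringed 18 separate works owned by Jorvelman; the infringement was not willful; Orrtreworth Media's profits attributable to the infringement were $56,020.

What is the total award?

Statutory damages: 18 × $28,660 = $515,880
Infringement not willful: no ×2 enhancement.
Combined award: $515,880 + $56,020 = $571,900
Costs: 30% of $571,900 = $171,570
Award plus costs: $571,900 + $171,570 = $743,470
Cap at $1,184,700: $743,470 is within the cap, no reduction.

$743,470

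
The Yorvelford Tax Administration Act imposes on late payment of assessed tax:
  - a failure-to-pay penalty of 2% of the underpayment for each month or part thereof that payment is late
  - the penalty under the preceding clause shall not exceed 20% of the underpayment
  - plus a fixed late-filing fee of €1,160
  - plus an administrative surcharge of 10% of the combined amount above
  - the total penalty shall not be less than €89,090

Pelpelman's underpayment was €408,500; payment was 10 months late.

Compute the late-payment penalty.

Penalty: €91,146

Accrued rate: 2% × 10 = 20%, capped at 20% → 20%
Failure-to-pay penalty: 20% of €408,500 = €81,700
Penalty before surcharge: €81,700 + €1,160 = €82,860
Administrative surcharge: 10% of €82,860 = €8,286
Total penalty: €82,860 + €8,286 = €91,146
Minimum €89,090: €91,146 meets the minimum, no increase.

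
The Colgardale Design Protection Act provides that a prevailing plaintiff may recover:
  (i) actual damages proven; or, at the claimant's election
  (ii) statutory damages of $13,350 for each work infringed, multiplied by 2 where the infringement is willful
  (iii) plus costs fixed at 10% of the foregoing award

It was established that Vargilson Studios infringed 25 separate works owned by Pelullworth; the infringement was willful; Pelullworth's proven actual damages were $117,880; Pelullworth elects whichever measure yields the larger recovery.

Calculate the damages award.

Statutory damages: 25 × $13,350 = $333,750
Doubled: 2 × $333,750 = $667,500
Greater of actual damages ($117,880) or enhanced statutory damages ($667,500): $667,500
Costs: 10% of $667,500 = $66,750
Award plus costs: $667,500 + $66,750 = $734,250

$734,250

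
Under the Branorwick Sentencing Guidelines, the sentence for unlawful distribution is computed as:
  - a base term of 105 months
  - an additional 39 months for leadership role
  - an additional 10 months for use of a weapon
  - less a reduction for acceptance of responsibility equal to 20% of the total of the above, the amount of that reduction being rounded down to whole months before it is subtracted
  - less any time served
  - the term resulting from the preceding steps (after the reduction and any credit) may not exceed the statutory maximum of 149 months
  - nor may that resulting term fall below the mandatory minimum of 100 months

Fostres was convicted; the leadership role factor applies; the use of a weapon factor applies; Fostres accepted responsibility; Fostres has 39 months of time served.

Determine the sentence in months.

Leadership role enhancement: +39 months
Use of a weapon enhancement: +10 months
Adjusted term: 105 months + 39 months + 10 months = 154 months
Acceptance of responsibility reduction: 20% of 154 months = 30 months (rounded down)
After reduction: 154 − 30 = 124 months
Less time served: 124 months − 39 months = 85 months
Cap at 149 months: 85 months is within the cap, no reduction.
Minimum 100 months: 85 months is below the minimum → 100 months

100 months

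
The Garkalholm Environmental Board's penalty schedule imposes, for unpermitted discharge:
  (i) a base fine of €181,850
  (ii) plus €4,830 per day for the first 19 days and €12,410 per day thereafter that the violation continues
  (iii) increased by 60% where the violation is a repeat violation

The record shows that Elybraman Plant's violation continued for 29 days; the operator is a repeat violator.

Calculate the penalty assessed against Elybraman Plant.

First 19 days: 19 × €4,830 = €91,770
Remaining days: (29 − 19) × €12,410 = €124,100
Per-day component: €91,770 + €124,100 = €215,870
Base plus per-day: €181,850 + €215,870 = €397,720
Enhancement: 60% of €397,720 = €238,632
Enhanced fine: €397,720 + €238,632 = €636,352

Civil penalty: €636,352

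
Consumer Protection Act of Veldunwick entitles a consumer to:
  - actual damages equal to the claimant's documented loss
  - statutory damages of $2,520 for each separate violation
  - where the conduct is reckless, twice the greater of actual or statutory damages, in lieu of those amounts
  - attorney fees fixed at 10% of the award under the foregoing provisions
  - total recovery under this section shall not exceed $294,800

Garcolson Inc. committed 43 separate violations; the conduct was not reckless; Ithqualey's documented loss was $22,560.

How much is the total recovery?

Statutory damages: 43 × $2,520 = $108,360
Conduct not reckless: the in-lieu enhancement does not apply.
Actual plus statutory damages: $22,560 + $108,360 = $130,920
Attorney fees: 10% of $130,920 = $13,092
Total before cap: $130,920 + $13,092 = $144,012
Cap at $294,800: $144,012 is within the cap, no reduction.

$144,012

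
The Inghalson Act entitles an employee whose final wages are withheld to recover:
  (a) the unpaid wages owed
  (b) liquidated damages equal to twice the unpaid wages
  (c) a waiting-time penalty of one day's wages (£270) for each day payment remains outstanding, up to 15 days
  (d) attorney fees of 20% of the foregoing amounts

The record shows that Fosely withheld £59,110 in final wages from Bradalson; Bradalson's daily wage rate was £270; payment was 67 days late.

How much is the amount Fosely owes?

Total award: £217,656

Doubled: 2 × £59,110 = £118,220
Penalty days: min(67, 15) = 15
Waiting-time penalty: 15 × £270 = £4,050
Subtotal: £59,110 + £118,220 + £4,050 = £181,380
Attorney fees: 20% of £181,380 = £36,276
Total award: £181,380 + £36,276 = £217,656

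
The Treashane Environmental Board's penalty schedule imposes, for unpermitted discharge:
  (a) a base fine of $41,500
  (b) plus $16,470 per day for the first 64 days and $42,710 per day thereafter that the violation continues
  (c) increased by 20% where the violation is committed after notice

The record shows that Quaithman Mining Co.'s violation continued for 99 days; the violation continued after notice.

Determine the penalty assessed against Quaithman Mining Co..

First 64 days: 64 × $16,470 = $1,054,080
Remaining days: (99 − 64) × $42,710 = $1,494,850
Per-day component: $1,054,080 + $1,494,850 = $2,548,930
Base plus per-day: $41,500 + $2,548,930 = $2,590,430
Enhancement: 20% of $2,590,430 = $518,086
Enhanced fine: $2,590,430 + $518,086 = $3,108,516

$3,108,516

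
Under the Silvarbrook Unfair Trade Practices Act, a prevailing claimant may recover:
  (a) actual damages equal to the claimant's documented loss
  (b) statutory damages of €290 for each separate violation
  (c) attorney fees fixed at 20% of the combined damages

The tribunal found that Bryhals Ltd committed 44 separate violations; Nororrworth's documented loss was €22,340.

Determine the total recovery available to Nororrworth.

Statutory damages: 44 × €290 = €12,760
Combined damages: €22,340 + €12,760 = €35,100
Attorney fees: 20% of €35,100 = €7,020
Total recovery: €35,100 + €7,020 = €42,120

Total recovery: €42,120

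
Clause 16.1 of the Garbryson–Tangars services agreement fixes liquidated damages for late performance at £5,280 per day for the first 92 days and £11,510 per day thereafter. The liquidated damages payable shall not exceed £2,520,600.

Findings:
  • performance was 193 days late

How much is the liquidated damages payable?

£1,648,270

First 92 days: 92 × £5,280 = £485,760
Remaining days: (193 − 92) × £11,510 = £1,162,510
Accrued per-day damages: £485,760 + £1,162,510 = £1,648,270
Cap at £2,520,600: £1,648,270 is within the cap, no reduction.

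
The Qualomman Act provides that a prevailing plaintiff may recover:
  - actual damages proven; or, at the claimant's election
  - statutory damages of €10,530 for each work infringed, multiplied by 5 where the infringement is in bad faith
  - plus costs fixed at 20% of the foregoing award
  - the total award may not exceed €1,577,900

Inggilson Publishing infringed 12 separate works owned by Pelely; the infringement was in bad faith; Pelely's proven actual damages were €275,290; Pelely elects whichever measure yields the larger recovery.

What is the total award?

Statutory damages: 12 × €10,530 = €126,360
Multiplied by 5: 5 × €126,360 = €631,800
Greater of actual damages (€275,290) or enhanced statutory damages (€631,800): €631,800
Costs: 20% of €631,800 = €126,360
Award plus costs: €631,800 + €126,360 = €758,160
Cap at €1,577,900: €758,160 is within the cap, no reduction.

€758,160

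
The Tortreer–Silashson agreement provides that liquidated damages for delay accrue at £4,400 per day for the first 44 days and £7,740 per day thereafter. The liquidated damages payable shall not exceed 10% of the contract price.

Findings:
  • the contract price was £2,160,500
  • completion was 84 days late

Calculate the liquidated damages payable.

First 44 days: 44 × £4,400 = £193,600
Remaining days: (84 − 44) × £7,740 = £309,600
Accrued per-day damages: £193,600 + £309,600 = £503,200
Cap: 10% of £2,160,500 = £216,050
Cap at £216,050: £503,200 exceeds the cap → £216,050

£216,050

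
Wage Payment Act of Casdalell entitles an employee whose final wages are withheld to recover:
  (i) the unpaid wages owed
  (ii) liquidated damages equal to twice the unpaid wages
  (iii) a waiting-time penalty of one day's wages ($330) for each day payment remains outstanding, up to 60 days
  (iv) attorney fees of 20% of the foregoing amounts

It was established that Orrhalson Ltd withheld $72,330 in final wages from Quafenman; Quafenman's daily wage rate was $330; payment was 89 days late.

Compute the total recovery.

$284,148

Doubled: 2 × $72,330 = $144,660
Penalty days: min(89, 60) = 60
Waiting-time penalty: 60 × $330 = $19,800
Subtotal: $72,330 + $144,660 + $19,800 = $236,790
Attorney fees: 20% of $236,790 = $47,358
Total award: $236,790 + $47,358 = $284,148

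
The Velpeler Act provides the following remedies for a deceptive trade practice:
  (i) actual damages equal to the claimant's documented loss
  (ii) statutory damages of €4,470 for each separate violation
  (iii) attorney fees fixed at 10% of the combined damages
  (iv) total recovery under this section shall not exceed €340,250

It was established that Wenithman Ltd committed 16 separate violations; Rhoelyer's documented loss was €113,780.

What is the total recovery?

€203,830

Statutory damages: 16 × €4,470 = €71,520
Combined damages: €113,780 + €71,520 = €185,300
Attorney fees: 10% of €185,300 = €18,530
Total before cap: €185,300 + €18,530 = €203,830
Cap at €340,250: €203,830 is within the cap, no reduction.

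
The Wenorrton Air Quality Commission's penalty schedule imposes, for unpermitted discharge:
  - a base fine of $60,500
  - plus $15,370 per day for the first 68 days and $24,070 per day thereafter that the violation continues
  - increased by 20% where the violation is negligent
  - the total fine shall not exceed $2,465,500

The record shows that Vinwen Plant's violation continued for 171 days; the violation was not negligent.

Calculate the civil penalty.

$2,465,500

First 68 days: 68 × $15,370 = $1,045,160
Remaining days: (171 − 68) × $24,070 = $2,479,210
Per-day component: $1,045,160 + $2,479,210 = $3,524,370
Base plus per-day: $60,500 + $3,524,370 = $3,584,870
The violation was not negligent: no 20% increase.
Cap at $2,465,500: $3,584,870 exceeds the cap → $2,465,500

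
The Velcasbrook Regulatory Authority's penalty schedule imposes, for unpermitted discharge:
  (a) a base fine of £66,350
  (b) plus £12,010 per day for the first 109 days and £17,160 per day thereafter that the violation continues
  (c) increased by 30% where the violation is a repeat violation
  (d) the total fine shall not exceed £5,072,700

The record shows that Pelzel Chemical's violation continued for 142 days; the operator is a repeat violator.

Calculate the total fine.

First 109 days: 109 × £12,010 = £1,309,090
Remaining days: (142 − 109) × £17,160 = £566,280
Per-day component: £1,309,090 + £566,280 = £1,875,370
Base plus per-day: £66,350 + £1,875,370 = £1,941,720
Enhancement: 30% of £1,941,720 = £582,516
Enhanced fine: £1,941,720 + £582,516 = £2,524,236
Cap at £5,072,700: £2,524,236 is within the cap, no reduction.

£2,524,236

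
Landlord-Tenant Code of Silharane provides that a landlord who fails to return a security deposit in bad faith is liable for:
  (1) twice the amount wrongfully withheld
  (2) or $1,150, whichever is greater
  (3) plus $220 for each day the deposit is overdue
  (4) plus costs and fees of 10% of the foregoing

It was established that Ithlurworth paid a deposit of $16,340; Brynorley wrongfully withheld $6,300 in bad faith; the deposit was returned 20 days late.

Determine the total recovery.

Doubled: 2 × $6,300 = $12,600
Minimum $1,150: $12,600 meets the minimum, no increase.
Late-return penalty: 20 × $220 = $4,400
Damages plus late penalty: $12,600 + $4,400 = $17,000
Costs and fees: 10% of $17,000 = $1,700
Total recovery: $17,000 + $1,700 = $18,700

$18,700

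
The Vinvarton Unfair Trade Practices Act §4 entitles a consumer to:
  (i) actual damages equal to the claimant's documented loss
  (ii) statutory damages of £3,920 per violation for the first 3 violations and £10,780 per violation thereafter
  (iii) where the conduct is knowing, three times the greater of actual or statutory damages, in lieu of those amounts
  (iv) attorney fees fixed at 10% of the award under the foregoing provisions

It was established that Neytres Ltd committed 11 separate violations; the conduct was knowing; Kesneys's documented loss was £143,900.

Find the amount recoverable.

First 3 violations: 3 × £3,920 = £11,760
Remaining violations: (11 − 3) × £10,780 = £86,240
Statutory damages: £11,760 + £86,240 = £98,000
Greater of actual damages (£143,900) or statutory damages (£98,000): £143,900
Trebled: 3 × £143,900 = £431,700
Attorney fees: 10% of £431,700 = £43,170
Total recovery: £431,700 + £43,170 = £474,870

£474,870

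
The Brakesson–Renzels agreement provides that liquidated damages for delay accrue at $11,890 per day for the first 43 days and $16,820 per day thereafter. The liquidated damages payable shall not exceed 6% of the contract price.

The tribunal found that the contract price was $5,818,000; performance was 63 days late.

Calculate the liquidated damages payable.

$349,080

First 43 days: 43 × $11,890 = $511,270
Remaining days: (63 − 43) × $16,820 = $336,400
Accrued per-day damages: $511,270 + $336,400 = $847,670
Cap: 6% of $5,818,000 = $349,080
Cap at $349,080: $847,670 exceeds the cap → $349,080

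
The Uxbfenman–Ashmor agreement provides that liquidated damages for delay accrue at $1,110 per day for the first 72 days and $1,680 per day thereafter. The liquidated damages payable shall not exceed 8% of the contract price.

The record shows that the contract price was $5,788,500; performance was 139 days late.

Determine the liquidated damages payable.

First 72 days: 72 × $1,110 = $79,920
Remaining days: (139 − 72) × $1,680 = $112,560
Accrued per-day damages: $79,920 + $112,560 = $192,480
Cap: 8% of $5,788,500 = $463,080
Cap at $463,080: $192,480 is within the cap, no reduction.

$192,480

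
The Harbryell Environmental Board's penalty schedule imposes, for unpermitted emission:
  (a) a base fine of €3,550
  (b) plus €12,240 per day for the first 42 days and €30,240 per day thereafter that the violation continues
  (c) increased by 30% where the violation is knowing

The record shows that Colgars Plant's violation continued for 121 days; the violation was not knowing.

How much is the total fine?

€2,906,590

First 42 days: 42 × €12,240 = €514,080
Remaining days: (121 − 42) × €30,240 = €2,388,960
Per-day component: €514,080 + €2,388,960 = €2,903,040
Base plus per-day: €3,550 + €2,903,040 = €2,906,590
The violation was not knowing: no 30% increase.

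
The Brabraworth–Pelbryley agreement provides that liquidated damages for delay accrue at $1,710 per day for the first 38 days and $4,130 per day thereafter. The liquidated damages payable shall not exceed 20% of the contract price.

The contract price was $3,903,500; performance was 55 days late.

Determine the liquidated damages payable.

$135,190

First 38 days: 38 × $1,710 = $64,980
Remaining days: (55 − 38) × $4,130 = $70,210
Accrued per-day damages: $64,980 + $70,210 = $135,190
Cap: 20% of $3,903,500 = $780,700
Cap at $780,700: $135,190 is within the cap, no reduction.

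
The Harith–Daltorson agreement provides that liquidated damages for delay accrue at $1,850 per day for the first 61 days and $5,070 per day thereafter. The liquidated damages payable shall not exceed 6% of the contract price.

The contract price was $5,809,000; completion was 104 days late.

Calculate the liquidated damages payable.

First 61 days: 61 × $1,850 = $112,850
Remaining days: (104 − 61) × $5,070 = $218,010
Accrued per-day damages: $112,850 + $218,010 = $330,860
Cap: 6% of $5,809,000 = $348,540
Cap at $348,540: $330,860 is within the cap, no reduction.

Liquidated damages: $330,860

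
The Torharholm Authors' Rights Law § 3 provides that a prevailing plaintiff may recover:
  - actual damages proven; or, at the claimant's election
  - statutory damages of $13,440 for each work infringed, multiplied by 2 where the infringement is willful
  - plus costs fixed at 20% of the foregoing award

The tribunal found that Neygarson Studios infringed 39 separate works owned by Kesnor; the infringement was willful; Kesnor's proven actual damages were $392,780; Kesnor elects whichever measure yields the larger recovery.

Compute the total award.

Statutory damages: 39 × $13,440 = $524,160
Doubled: 2 × $524,160 = $1,048,320
Greater of actual damages ($392,780) or enhanced statutory damages ($1,048,320): $1,048,320
Costs: 20% of $1,048,320 = $209,664
Award plus costs: $1,048,320 + $209,664 = $1,257,984

$1,257,984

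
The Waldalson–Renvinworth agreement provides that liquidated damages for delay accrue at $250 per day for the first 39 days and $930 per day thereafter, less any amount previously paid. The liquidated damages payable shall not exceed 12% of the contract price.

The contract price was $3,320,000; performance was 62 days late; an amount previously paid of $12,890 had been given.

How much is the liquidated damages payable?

First 39 days: 39 × $250 = $9,750
Remaining days: (62 − 39) × $930 = $21,390
Accrued per-day damages: $9,750 + $21,390 = $31,140
Less amount previously paid: $31,140 − $12,890 = $18,250
Cap: 12% of $3,320,000 = $398,400
Cap at $398,400: $18,250 is within the cap, no reduction.

Liquidated damages: $18,250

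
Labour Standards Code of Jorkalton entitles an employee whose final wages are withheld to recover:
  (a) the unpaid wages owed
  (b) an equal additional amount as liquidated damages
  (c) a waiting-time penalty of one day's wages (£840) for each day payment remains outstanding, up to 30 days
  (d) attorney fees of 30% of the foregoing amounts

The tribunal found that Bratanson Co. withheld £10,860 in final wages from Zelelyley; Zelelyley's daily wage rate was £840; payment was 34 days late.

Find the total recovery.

Total award: £60,996

Liquidated damages (equal amount): £10,860
Penalty days: min(34, 30) = 30
Waiting-time penalty: 30 × £840 = £25,200
Subtotal: £10,860 + £10,860 + £25,200 = £46,920
Attorney fees: 30% of £46,920 = £14,076
Total award: £46,920 + £14,076 = £60,996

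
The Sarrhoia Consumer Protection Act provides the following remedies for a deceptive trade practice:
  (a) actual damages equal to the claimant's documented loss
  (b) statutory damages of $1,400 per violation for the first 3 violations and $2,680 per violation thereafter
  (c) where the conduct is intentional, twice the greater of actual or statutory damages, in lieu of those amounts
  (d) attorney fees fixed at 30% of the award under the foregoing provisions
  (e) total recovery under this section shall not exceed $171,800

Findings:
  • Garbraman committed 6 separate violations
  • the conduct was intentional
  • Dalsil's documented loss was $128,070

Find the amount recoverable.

$171,800

First 3 violations: 3 × $1,400 = $4,200
Remaining violations: (6 − 3) × $2,680 = $8,040
Statutory damages: $4,200 + $8,040 = $12,240
Greater of actual damages ($128,070) or statutory damages ($12,240): $128,070
Doubled: 2 × $128,070 = $256,140
Attorney fees: 30% of $256,140 = $76,842
Total before cap: $256,140 + $76,842 = $332,982
Cap at $171,800: $332,982 exceeds the cap → $171,800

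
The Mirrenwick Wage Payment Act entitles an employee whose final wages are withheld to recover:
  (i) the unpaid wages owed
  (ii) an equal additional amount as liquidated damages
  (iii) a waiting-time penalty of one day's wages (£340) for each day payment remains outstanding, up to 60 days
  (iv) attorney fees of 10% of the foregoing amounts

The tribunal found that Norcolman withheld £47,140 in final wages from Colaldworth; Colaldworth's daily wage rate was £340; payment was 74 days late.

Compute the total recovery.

Liquidated damages (equal amount): £47,140
Penalty days: min(74, 60) = 60
Waiting-time penalty: 60 × £340 = £20,400
Subtotal: £47,140 + £47,140 + £20,400 = £114,680
Attorney fees: 10% of £114,680 = £11,468
Total award: £114,680 + £11,468 = £126,148

Total award: £126,148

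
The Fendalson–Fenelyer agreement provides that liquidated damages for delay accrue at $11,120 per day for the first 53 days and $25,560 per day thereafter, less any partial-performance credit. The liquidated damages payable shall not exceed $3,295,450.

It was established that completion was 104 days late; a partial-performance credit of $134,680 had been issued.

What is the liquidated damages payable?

Liquidated damages: $1,758,240

First 53 days: 53 × $11,120 = $589,360
Remaining days: (104 − 53) × $25,560 = $1,303,560
Accrued per-day damages: $589,360 + $1,303,560 = $1,892,920
Less partial-performance credit: $1,892,920 − $134,680 = $1,758,240
Cap at $3,295,450: $1,758,240 is within the cap, no reduction.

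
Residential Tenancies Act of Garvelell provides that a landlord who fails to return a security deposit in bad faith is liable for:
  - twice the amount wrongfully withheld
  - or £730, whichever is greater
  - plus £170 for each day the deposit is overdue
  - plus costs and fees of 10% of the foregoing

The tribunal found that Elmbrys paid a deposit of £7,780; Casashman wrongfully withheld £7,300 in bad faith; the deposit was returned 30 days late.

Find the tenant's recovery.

Doubled: 2 × £7,300 = £14,600
Minimum £730: £14,600 meets the minimum, no increase.
Late-return penalty: 30 × £170 = £5,100
Damages plus late penalty: £14,600 + £5,100 = £19,700
Costs and fees: 10% of £19,700 = £1,970
Total recovery: £19,700 + £1,970 = £21,670

£21,670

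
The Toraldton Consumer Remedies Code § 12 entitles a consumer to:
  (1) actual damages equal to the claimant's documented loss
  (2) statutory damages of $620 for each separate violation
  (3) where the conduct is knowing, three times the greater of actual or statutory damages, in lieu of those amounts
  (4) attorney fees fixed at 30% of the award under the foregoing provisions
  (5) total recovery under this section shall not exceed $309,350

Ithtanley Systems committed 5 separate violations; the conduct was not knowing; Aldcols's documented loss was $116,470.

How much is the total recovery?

$155,441

Statutory damages: 5 × $620 = $3,100
Conduct not knowing: the in-lieu enhancement does not apply.
Actual plus statutory damages: $116,470 + $3,100 = $119,570
Attorney fees: 30% of $119,570 = $35,871
Total before cap: $119,570 + $35,871 = $155,441
Cap at $309,350: $155,441 is within the cap, no reduction.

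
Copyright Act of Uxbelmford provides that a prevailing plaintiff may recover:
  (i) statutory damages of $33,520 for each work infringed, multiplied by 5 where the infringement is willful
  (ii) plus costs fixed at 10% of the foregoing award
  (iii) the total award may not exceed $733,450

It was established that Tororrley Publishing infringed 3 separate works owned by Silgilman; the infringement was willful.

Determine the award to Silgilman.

$553,080

Statutory damages: 3 × $33,520 = $100,560
Multiplied by 5: 5 × $100,560 = $502,800
Costs: 10% of $502,800 = $50,280
Award plus costs: $502,800 + $50,280 = $553,080
Cap at $733,450: $553,080 is within the cap, no reduction.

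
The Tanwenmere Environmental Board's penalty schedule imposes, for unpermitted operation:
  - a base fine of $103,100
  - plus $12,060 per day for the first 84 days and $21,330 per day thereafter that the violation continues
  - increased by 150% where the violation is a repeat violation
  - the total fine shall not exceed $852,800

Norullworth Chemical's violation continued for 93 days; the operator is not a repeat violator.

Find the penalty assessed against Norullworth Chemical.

Civil penalty: $852,800

First 84 days: 84 × $12,060 = $1,013,040
Remaining days: (93 − 84) × $21,330 = $191,970
Per-day component: $1,013,040 + $191,970 = $1,205,010
Base plus per-day: $103,100 + $1,205,010 = $1,308,110
The operator is not a repeat violator: no 150% increase.
Cap at $852,800: $1,308,110 exceeds the cap → $852,800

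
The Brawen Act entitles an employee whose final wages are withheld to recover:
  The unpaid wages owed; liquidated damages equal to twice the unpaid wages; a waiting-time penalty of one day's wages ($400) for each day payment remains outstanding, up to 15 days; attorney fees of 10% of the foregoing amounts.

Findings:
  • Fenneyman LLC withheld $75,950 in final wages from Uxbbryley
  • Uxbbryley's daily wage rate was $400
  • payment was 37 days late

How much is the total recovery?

Doubled: 2 × $75,950 = $151,900
Penalty days: min(37, 15) = 15
Waiting-time penalty: 15 × $400 = $6,000
Subtotal: $75,950 + $151,900 + $6,000 = $233,850
Attorney fees: 10% of $233,850 = $23,385
Total award: $233,850 + $23,385 = $257,235

$257,235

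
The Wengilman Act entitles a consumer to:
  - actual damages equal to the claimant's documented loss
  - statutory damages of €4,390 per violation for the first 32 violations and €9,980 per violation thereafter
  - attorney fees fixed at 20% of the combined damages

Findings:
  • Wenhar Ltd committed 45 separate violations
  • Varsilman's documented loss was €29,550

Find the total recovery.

First 32 violations: 32 × €4,390 = €140,480
Remaining violations: (45 − 32) × €9,980 = €129,740
Statutory damages: €140,480 + €129,740 = €270,220
Combined damages: €29,550 + €270,220 = €299,770
Attorney fees: 20% of €299,770 = €59,954
Total recovery: €299,770 + €59,954 = €359,724

€359,724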